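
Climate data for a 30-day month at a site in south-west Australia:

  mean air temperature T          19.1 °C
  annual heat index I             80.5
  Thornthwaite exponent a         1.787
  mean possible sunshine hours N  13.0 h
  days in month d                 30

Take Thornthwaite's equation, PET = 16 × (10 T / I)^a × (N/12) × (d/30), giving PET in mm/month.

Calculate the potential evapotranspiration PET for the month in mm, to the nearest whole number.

10T/I = 10 × 19.1 / 80.5 = 2.3727
(10T/I)^a = 2.3727^1.787 = 4.6834
Uncorrected PET = 16 × 4.6834 = 74.934 mm
Correction = (N/12)(d/30) = (13.0/12)(30/30) = 1.0833
PET = 74.934 × 1.0833 = 81.176 mm/month

81 mm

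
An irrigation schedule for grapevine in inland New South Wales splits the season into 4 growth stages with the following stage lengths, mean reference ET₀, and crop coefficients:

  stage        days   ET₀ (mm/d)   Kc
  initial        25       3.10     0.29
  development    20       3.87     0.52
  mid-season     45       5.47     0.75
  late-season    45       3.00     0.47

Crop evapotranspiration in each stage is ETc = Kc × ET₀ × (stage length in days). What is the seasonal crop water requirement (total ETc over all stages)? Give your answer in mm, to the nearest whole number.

311 mm

initial: 0.29 × 3.10 × 25 = 22.48 mm
development: 0.52 × 3.87 × 20 = 40.25 mm
mid-season: 0.75 × 5.47 × 45 = 184.61 mm
late-season: 0.47 × 3.00 × 45 = 63.45 mm
Seasonal total = 310.79 mm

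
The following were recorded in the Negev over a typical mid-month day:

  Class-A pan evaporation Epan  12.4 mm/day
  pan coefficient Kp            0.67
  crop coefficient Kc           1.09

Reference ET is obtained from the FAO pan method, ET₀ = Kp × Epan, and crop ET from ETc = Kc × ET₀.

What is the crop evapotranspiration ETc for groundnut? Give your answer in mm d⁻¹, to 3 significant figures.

ET₀ = 0.67 × 12.4 = 8.3080 mm/d
ETc = Kc × ET₀ = 1.09 × 8.3080 = 9.0557 mm/d

9.06 mm d⁻¹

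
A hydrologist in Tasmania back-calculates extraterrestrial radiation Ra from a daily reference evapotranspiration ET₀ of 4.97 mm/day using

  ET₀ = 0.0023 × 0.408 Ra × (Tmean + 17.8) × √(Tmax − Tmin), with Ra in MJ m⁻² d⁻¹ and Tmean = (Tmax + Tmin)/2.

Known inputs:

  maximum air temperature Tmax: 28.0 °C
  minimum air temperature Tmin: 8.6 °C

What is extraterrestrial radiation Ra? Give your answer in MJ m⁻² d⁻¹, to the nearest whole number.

33 MJ m⁻² d⁻¹

Tmean = (28.0+8.6)/2 = 18.30 °C; ΔT = 19.4
Ra = ET₀ / [0.0023 × 0.408 × (Tmean+17.8) × √ΔT]
   = 4.97 / (0.0023 × 0.408 × 36.10 × 4.4045) = 33.309 MJ m⁻² d⁻¹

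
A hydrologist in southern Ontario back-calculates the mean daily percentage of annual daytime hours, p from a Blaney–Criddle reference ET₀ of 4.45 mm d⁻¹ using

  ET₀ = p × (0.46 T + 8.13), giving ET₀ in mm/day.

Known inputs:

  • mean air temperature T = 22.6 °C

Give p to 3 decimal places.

p = ET₀ / (0.46 T + 8.13) = 4.45 / (0.46 × 22.6 + 8.13) = 4.45 / 18.526 = 0.2402

0.240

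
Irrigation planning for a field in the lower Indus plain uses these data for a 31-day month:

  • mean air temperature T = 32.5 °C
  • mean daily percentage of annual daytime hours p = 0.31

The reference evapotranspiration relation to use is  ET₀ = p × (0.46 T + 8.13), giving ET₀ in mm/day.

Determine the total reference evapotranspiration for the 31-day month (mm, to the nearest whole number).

222 mm

ET₀ = 0.31 × (0.46 × 32.5 + 8.13) = 0.31 × 23.080 = 7.1548 mm/d
Monthly total = 7.1548 × 31 = 221.799 mm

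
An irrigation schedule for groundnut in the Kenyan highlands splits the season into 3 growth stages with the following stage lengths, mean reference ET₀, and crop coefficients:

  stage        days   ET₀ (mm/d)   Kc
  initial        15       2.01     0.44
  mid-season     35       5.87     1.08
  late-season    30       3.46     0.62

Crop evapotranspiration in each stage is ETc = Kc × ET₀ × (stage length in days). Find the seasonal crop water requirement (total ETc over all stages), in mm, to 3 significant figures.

300 mm

initial: 0.44 × 2.01 × 15 = 13.27 mm
mid-season: 1.08 × 5.87 × 35 = 221.89 mm
late-season: 0.62 × 3.46 × 30 = 64.36 mm
Seasonal total = 299.52 mm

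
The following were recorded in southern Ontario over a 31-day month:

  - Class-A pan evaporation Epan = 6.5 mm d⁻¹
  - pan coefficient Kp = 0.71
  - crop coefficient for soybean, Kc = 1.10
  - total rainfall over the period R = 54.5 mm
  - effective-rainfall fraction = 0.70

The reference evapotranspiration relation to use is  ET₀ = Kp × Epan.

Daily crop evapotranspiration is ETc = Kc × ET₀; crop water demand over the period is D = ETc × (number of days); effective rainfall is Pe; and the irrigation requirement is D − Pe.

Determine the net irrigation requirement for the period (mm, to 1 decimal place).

ET₀ = 0.71 × 6.5 = 4.6150 mm/d
ETc = Kc × ET₀ = 1.10 × 4.6150 = 5.0765 mm/d
Crop demand D = ETc × 31 d = 5.0765 × 31 = 157.372 mm
Pe = 0.70 × 54.5 = 38.150 mm
D − Pe = 157.372 − 38.150 = 119.222 mm

119.2 mm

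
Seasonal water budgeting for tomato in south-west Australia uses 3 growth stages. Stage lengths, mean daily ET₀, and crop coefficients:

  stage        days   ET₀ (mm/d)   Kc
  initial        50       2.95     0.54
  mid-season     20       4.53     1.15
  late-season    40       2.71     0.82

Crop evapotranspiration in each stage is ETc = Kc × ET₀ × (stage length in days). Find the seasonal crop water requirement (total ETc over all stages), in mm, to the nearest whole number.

initial: 0.54 × 2.95 × 50 = 79.65 mm
mid-season: 1.15 × 4.53 × 20 = 104.19 mm
late-season: 0.82 × 2.71 × 40 = 88.89 mm
Seasonal total = 272.73 mm

273 mm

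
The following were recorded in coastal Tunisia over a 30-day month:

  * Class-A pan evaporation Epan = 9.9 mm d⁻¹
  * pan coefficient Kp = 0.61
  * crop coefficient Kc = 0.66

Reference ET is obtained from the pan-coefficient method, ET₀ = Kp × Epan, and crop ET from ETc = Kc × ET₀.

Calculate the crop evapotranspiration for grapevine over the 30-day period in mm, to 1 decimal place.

119.6 mm

ET₀ = 0.61 × 9.9 = 6.0390 mm/d
ETc = Kc × ET₀ = 0.66 × 6.0390 = 3.9857 mm/d
Over 30 days: 3.9857 × 30 = 119.571 mm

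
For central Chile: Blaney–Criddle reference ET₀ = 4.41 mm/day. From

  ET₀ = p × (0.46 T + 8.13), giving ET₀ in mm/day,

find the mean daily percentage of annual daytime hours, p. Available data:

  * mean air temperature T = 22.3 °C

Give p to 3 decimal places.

p = ET₀ / (0.46 T + 8.13) = 4.41 / (0.46 × 22.3 + 8.13) = 4.41 / 18.388 = 0.2398

0.240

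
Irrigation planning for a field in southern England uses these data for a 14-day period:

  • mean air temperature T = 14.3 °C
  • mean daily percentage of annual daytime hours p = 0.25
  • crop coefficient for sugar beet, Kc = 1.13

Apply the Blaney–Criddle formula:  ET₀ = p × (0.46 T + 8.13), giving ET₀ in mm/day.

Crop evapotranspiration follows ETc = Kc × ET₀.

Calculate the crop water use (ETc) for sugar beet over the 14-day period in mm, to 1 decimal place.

ET₀ = 0.25 × (0.46 × 14.3 + 8.13) = 0.25 × 14.708 = 3.6770 mm/d
ETc = Kc × ET₀ = 1.13 × 3.6770 = 4.1550 mm/d
Over 14 days: 4.1550 × 14 = 58.170 mm

58.2 mm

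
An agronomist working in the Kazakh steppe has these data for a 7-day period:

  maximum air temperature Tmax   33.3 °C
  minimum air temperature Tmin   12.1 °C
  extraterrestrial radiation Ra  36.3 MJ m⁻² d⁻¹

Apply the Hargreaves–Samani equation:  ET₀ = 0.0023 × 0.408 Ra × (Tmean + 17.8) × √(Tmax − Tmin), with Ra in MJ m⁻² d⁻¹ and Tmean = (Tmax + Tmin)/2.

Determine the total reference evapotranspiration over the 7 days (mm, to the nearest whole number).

Tmean = (33.3 + 12.1)/2 = 22.70 °C
0.408 Ra = 0.408 × 36.3 = 14.8104 mm/d equivalent
ET₀ = 0.0023 × 14.8104 × (22.70 + 17.8) × √21.2 = 0.0023 × 14.8104 × 40.50 × 4.6043 = 6.3520 mm/d
Over 7 days: 6.3520 × 7 = 44.464 mm

44 mm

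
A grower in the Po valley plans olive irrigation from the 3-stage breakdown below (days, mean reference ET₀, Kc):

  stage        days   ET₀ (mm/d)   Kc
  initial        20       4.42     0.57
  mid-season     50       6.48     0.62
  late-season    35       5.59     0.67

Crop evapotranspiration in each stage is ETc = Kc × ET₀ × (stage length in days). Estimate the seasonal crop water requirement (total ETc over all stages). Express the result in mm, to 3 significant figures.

382 mm

initial: 0.57 × 4.42 × 20 = 50.39 mm
mid-season: 0.62 × 6.48 × 50 = 200.88 mm
late-season: 0.67 × 5.59 × 35 = 131.09 mm
Seasonal total = 382.36 mm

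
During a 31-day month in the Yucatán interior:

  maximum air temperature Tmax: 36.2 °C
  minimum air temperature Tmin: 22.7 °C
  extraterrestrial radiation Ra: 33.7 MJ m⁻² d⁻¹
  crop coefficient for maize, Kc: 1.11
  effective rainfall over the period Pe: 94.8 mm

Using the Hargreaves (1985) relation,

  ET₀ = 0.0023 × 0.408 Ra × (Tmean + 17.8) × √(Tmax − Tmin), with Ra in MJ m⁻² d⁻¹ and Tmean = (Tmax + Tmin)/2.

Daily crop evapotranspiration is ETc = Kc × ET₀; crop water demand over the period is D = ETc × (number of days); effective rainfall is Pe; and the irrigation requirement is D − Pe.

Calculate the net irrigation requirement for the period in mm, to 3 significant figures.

Tmean = (36.2 + 22.7)/2 = 29.45 °C
0.408 Ra = 0.408 × 33.7 = 13.7496 mm/d equivalent
ET₀ = 0.0023 × 13.7496 × (29.45 + 17.8) × √13.5 = 0.0023 × 13.7496 × 47.25 × 3.6742 = 5.4901 mm/d
ETc = Kc × ET₀ = 1.11 × 5.4901 = 6.0940 mm/d
Crop demand D = ETc × 31 d = 6.0940 × 31 = 188.914 mm
D − Pe = 188.914 − 94.8 = 94.114 mm

94.1 mm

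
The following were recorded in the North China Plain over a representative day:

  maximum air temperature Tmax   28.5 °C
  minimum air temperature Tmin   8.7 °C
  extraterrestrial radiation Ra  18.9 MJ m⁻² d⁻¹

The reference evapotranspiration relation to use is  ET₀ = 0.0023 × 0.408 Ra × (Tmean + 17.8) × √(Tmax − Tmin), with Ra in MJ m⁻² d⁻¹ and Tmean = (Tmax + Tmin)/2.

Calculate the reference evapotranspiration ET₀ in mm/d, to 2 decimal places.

2.87 mm/d

Tmean = (28.5 + 8.7)/2 = 18.60 °C
0.408 Ra = 0.408 × 18.9 = 7.7112 mm/d equivalent
ET₀ = 0.0023 × 7.7112 × (18.60 + 17.8) × √19.8 = 0.0023 × 7.7112 × 36.40 × 4.4497 = 2.8726 mm/d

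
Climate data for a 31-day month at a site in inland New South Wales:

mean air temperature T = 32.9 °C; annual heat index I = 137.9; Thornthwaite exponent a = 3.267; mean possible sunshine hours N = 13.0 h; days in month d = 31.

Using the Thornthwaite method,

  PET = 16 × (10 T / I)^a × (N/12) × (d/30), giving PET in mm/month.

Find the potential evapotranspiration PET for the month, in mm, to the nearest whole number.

10T/I = 10 × 32.9 / 137.9 = 2.3858
(10T/I)^a = 2.3858^3.267 = 17.1289
Uncorrected PET = 16 × 17.1289 = 274.062 mm
Correction = (N/12)(d/30) = (13.0/12)(31/30) = 1.1194
PET = 274.062 × 1.1194 = 306.785 mm/month

307 mm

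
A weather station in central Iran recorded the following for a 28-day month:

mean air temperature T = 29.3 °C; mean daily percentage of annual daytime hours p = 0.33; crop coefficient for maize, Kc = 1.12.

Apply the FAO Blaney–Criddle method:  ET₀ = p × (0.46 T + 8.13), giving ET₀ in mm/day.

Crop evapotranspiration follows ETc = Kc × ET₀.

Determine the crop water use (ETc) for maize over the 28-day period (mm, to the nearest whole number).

224 mm

ET₀ = 0.33 × (0.46 × 29.3 + 8.13) = 0.33 × 21.608 = 7.1306 mm/d
ETc = Kc × ET₀ = 1.12 × 7.1306 = 7.9863 mm/d
Over 28 days: 7.9863 × 28 = 223.616 mm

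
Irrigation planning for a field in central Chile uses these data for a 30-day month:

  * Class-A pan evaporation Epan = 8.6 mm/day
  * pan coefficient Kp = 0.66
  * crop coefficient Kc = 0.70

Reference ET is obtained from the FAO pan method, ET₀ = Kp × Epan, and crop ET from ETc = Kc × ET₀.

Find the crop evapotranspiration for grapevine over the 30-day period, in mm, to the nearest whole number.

ET₀ = 0.66 × 8.6 = 5.6760 mm/d
ETc = Kc × ET₀ = 0.70 × 5.6760 = 3.9732 mm/d
Over 30 days: 3.9732 × 30 = 119.196 mm

119 mm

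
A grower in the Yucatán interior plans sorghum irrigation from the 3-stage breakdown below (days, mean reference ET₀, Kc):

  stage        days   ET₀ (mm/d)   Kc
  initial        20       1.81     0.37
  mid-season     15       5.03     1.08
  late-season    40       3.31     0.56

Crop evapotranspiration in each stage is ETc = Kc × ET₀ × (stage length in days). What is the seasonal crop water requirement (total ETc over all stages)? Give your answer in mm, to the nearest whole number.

initial: 0.37 × 1.81 × 20 = 13.39 mm
mid-season: 1.08 × 5.03 × 15 = 81.49 mm
late-season: 0.56 × 3.31 × 40 = 74.14 mm
Seasonal total = 169.02 mm

169 mm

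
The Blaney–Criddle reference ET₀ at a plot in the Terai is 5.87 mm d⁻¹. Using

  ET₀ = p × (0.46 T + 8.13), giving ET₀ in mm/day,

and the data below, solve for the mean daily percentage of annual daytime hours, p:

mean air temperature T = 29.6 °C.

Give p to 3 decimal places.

p = ET₀ / (0.46 T + 8.13) = 5.87 / (0.46 × 29.6 + 8.13) = 5.87 / 21.746 = 0.2699

0.270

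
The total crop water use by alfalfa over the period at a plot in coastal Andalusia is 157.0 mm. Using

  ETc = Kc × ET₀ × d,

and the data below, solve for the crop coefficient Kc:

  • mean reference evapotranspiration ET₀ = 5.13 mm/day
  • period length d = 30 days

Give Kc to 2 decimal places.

1.02

ETc = Kc × ET₀ × d  ⇒  Kc = ETc / (ET₀ × d)
Kc = 157.0 / (5.13 × 30) = 157.0 / 153.90 = 1.0201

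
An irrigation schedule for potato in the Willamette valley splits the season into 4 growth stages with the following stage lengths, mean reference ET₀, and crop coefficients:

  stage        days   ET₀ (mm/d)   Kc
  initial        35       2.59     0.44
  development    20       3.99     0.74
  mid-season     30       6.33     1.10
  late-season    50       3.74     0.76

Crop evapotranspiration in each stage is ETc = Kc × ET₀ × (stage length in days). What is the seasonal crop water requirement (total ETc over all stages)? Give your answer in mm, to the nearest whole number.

450 mm

initial: 0.44 × 2.59 × 35 = 39.89 mm
development: 0.74 × 3.99 × 20 = 59.05 mm
mid-season: 1.10 × 6.33 × 30 = 208.89 mm
late-season: 0.76 × 3.74 × 50 = 142.12 mm
Seasonal total = 449.95 mm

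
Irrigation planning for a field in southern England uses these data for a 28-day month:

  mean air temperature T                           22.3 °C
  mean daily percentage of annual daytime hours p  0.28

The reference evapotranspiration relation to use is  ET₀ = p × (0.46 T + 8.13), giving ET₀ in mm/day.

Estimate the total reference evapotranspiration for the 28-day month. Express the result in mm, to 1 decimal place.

144.2 mm

ET₀ = 0.28 × (0.46 × 22.3 + 8.13) = 0.28 × 18.388 = 5.1486 mm/d
Monthly total = 5.1486 × 28 = 144.161 mm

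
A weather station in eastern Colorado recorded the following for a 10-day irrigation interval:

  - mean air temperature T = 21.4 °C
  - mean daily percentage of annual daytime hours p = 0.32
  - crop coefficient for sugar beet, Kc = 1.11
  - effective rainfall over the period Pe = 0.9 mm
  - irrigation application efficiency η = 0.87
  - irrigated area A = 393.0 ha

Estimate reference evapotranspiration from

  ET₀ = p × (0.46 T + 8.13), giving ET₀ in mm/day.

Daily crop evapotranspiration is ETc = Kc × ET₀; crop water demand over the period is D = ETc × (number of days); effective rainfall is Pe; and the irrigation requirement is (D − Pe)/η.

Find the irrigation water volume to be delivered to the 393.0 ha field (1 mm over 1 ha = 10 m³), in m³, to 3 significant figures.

ET₀ = 0.32 × (0.46 × 21.4 + 8.13) = 0.32 × 17.974 = 5.7517 mm/d
ETc = Kc × ET₀ = 1.11 × 5.7517 = 6.3844 mm/d
Crop demand D = ETc × 10 d = 6.3844 × 10 = 63.844 mm
D − Pe = 63.844 − 0.9 = 62.944 mm
Gross irrigation = 62.944 / 0.87 = 72.349 mm
Volume = 72.349 mm × 393.0 ha × 10 = 284331.6 m³

284000 m³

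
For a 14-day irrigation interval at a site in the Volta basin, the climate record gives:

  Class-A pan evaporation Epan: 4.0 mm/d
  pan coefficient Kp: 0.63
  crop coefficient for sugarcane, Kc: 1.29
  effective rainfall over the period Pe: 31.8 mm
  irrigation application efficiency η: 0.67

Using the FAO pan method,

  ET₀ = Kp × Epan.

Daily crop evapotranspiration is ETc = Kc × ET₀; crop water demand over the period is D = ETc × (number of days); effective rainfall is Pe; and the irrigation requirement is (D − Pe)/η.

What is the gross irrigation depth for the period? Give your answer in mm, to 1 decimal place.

20.5 mm

ET₀ = 0.63 × 4.0 = 2.5200 mm/d
ETc = Kc × ET₀ = 1.29 × 2.5200 = 3.2508 mm/d
Crop demand D = ETc × 14 d = 3.2508 × 14 = 45.511 mm
D − Pe = 45.511 − 31.8 = 13.711 mm
Gross irrigation = 13.711 / 0.67 = 20.464 mm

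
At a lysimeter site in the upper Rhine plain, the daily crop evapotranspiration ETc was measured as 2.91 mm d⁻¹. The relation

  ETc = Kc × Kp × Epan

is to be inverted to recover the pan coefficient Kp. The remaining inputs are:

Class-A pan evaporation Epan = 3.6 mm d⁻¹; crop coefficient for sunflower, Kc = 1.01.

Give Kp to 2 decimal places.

0.80

ETc = Kc × Kp × Epan  ⇒  Kp = ETc / (Kc × Epan)
Kp = 2.91 / (1.01 × 3.6) = 2.91 / 3.636 = 0.8003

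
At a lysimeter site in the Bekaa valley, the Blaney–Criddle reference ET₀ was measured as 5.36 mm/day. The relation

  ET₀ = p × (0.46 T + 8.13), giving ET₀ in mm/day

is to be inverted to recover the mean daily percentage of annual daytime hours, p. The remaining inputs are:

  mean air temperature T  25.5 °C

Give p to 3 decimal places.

0.270

p = ET₀ / (0.46 T + 8.13) = 5.36 / (0.46 × 25.5 + 8.13) = 5.36 / 19.860 = 0.2699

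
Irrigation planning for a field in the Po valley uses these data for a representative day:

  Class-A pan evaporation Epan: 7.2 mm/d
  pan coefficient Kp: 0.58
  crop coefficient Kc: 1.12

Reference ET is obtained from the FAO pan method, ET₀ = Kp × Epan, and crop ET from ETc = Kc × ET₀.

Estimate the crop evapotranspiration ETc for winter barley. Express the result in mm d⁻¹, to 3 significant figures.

ET₀ = 0.58 × 7.2 = 4.1760 mm/d
ETc = Kc × ET₀ = 1.12 × 4.1760 = 4.6771 mm/d

4.68 mm d⁻¹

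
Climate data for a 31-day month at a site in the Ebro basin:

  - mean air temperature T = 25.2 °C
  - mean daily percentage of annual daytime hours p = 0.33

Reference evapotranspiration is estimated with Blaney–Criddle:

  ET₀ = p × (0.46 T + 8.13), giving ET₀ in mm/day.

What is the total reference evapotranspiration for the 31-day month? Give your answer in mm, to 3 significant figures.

202 mm

ET₀ = 0.33 × (0.46 × 25.2 + 8.13) = 0.33 × 19.722 = 6.5083 mm/d
Monthly total = 6.5083 × 31 = 201.757 mm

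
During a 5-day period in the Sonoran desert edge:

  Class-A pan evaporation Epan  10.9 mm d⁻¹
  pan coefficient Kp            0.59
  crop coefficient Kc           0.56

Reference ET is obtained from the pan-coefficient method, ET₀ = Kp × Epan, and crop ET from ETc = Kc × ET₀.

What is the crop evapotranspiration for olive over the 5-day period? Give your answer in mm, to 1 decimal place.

18.0 mm

ET₀ = 0.59 × 10.9 = 6.4310 mm/d
ETc = Kc × ET₀ = 0.56 × 6.4310 = 3.6014 mm/d
Over 5 days: 3.6014 × 5 = 18.007 mm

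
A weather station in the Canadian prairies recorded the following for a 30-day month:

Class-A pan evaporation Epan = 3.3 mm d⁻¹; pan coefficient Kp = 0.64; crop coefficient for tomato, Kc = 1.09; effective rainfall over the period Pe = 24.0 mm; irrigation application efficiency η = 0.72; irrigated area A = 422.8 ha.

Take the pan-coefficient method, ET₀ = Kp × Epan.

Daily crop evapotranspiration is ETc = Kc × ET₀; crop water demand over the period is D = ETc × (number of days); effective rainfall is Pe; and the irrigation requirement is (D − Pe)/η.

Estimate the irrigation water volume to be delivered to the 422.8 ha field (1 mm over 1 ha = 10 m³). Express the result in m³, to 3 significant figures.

265000 m³

ET₀ = 0.64 × 3.3 = 2.1120 mm/d
ETc = Kc × ET₀ = 1.09 × 2.1120 = 2.3021 mm/d
Crop demand D = ETc × 30 d = 2.3021 × 30 = 69.063 mm
D − Pe = 69.063 − 24.0 = 45.063 mm
Gross irrigation = 45.063 / 0.72 = 62.588 mm
Volume = 62.588 mm × 422.8 ha × 10 = 264622.1 m³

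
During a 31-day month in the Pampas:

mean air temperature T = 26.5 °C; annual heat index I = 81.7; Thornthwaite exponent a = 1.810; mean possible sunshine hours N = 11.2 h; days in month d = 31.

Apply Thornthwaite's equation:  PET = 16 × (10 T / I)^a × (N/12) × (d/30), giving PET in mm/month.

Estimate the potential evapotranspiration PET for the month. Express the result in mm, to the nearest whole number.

10T/I = 10 × 26.5 / 81.7 = 3.2436
(10T/I)^a = 3.2436^1.810 = 8.4132
Uncorrected PET = 16 × 8.4132 = 134.611 mm
Correction = (N/12)(d/30) = (11.2/12)(31/30) = 0.9644
PET = 134.611 × 0.9644 = 129.819 mm/month

130 mm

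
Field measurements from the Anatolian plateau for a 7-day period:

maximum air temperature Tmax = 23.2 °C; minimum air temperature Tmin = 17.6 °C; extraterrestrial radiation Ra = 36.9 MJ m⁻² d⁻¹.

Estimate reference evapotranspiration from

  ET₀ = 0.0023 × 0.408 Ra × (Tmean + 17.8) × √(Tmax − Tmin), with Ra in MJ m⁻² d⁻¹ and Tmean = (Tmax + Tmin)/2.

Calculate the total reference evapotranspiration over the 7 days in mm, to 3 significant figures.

21.9 mm

Tmean = (23.2 + 17.6)/2 = 20.40 °C
0.408 Ra = 0.408 × 36.9 = 15.0552 mm/d equivalent
ET₀ = 0.0023 × 15.0552 × (20.40 + 17.8) × √5.6 = 0.0023 × 15.0552 × 38.20 × 2.3664 = 3.1302 mm/d
Over 7 days: 3.1302 × 7 = 21.911 mm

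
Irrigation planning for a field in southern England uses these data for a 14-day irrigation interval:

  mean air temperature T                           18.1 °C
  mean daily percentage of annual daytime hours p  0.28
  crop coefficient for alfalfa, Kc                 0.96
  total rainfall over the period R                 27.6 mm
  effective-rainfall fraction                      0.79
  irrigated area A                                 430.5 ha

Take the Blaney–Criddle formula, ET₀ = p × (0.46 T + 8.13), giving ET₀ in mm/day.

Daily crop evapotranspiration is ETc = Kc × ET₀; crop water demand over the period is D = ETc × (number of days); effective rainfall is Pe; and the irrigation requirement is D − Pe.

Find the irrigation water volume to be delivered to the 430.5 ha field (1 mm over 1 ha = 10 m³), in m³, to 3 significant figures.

ET₀ = 0.28 × (0.46 × 18.1 + 8.13) = 0.28 × 16.456 = 4.6077 mm/d
ETc = Kc × ET₀ = 0.96 × 4.6077 = 4.4234 mm/d
Crop demand D = ETc × 14 d = 4.4234 × 14 = 61.928 mm
Pe = 0.79 × 27.6 = 21.804 mm
D − Pe = 61.928 − 21.804 = 40.124 mm
Volume = 40.124 mm × 430.5 ha × 10 = 172733.8 m³

173000 m³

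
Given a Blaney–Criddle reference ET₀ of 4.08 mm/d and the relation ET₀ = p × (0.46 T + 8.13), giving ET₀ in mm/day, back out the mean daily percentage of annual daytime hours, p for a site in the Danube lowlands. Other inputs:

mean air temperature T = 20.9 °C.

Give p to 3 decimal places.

0.230

p = ET₀ / (0.46 T + 8.13) = 4.08 / (0.46 × 20.9 + 8.13) = 4.08 / 17.744 = 0.2299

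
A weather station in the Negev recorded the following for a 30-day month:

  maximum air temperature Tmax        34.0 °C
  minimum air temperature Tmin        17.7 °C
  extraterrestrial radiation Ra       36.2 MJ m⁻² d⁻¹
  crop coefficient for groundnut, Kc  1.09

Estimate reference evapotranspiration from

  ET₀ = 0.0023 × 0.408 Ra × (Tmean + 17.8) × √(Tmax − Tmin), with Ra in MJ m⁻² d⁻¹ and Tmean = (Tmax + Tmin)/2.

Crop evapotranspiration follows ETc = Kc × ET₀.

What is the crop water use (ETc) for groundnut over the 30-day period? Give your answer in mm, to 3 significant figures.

Tmean = (34.0 + 17.7)/2 = 25.85 °C
0.408 Ra = 0.408 × 36.2 = 14.7696 mm/d equivalent
ET₀ = 0.0023 × 14.7696 × (25.85 + 17.8) × √16.3 = 0.0023 × 14.7696 × 43.65 × 4.0373 = 5.9865 mm/d
ETc = Kc × ET₀ = 1.09 × 5.9865 = 6.5253 mm/d
Over 30 days: 6.5253 × 30 = 195.759 mm

196 mm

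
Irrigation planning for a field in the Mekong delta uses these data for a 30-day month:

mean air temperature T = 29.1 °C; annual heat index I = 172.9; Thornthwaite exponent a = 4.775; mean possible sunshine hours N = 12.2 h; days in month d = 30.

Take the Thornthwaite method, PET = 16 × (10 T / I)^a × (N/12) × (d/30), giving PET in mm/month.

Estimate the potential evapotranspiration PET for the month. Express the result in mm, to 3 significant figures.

195 mm

10T/I = 10 × 29.1 / 172.9 = 1.6831
(10T/I)^a = 1.6831^4.775 = 12.0136
Uncorrected PET = 16 × 12.0136 = 192.218 mm
Correction = (N/12)(d/30) = (12.2/12)(30/30) = 1.0167
PET = 192.218 × 1.0167 = 195.428 mm/month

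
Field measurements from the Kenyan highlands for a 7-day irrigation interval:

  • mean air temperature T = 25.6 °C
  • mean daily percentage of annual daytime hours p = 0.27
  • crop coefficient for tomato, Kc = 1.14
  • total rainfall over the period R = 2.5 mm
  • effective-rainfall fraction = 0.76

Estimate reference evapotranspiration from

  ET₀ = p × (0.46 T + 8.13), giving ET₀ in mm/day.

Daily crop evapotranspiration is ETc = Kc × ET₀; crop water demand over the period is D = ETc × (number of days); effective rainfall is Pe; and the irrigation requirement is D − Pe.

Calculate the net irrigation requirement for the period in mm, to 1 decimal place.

41.0 mm

ET₀ = 0.27 × (0.46 × 25.6 + 8.13) = 0.27 × 19.906 = 5.3746 mm/d
ETc = Kc × ET₀ = 1.14 × 5.3746 = 6.1270 mm/d
Crop demand D = ETc × 7 d = 6.1270 × 7 = 42.889 mm
Pe = 0.76 × 2.5 = 1.900 mm
D − Pe = 42.889 − 1.900 = 40.989 mm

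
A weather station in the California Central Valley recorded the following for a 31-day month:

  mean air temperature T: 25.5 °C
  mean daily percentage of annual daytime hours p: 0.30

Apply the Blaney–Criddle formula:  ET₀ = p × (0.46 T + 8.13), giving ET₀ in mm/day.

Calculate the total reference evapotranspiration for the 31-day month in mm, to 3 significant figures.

ET₀ = 0.30 × (0.46 × 25.5 + 8.13) = 0.30 × 19.860 = 5.9580 mm/d
Monthly total = 5.9580 × 31 = 184.698 mm

185 mm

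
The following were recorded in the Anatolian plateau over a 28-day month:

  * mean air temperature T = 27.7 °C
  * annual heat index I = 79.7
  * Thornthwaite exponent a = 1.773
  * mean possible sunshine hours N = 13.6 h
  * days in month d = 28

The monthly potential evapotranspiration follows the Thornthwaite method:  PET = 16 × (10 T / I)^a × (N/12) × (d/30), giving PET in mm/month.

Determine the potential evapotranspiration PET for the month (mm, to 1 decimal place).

10T/I = 10 × 27.7 / 79.7 = 3.4755
(10T/I)^a = 3.4755^1.773 = 9.1038
Uncorrected PET = 16 × 9.1038 = 145.661 mm
Correction = (N/12)(d/30) = (13.6/12)(28/30) = 1.0578
PET = 145.661 × 1.0578 = 154.080 mm/month

154.1 mm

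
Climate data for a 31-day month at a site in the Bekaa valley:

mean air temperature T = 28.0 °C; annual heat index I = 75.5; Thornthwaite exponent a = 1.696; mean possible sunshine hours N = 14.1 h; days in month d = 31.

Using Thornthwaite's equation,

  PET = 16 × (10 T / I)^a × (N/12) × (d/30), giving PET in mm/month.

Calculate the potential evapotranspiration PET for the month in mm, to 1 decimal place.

10T/I = 10 × 28.0 / 75.5 = 3.7086
(10T/I)^a = 3.7086^1.696 = 9.2338
Uncorrected PET = 16 × 9.2338 = 147.741 mm
Correction = (N/12)(d/30) = (14.1/12)(31/30) = 1.2142
PET = 147.741 × 1.2142 = 179.387 mm/month

179.4 mm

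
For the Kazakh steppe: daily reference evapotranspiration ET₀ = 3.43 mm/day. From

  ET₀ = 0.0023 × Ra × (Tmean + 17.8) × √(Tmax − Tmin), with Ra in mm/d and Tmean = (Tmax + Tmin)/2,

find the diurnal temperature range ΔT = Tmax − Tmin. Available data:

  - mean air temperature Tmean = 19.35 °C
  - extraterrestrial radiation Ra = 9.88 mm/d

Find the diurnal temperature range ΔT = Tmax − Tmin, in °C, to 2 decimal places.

√ΔT = ET₀ / [0.0023 × Ra × (Tmean+17.8)] = 3.43 / (0.0023 × 9.88 × 37.15) = 4.0630
ΔT = 4.0630² = 16.508 °C

16.51 °C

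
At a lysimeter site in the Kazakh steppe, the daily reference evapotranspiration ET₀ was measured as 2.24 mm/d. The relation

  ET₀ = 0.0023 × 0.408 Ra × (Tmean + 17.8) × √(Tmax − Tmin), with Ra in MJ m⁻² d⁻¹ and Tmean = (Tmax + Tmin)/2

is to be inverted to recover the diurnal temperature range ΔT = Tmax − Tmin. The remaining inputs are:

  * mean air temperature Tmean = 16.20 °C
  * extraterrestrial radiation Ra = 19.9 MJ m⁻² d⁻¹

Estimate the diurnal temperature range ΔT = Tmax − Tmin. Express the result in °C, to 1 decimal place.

12.4 °C

√ΔT = ET₀ / [0.0023 × 0.408 × Ra × (Tmean+17.8)] = 2.24 / (0.0023 × 8.1192 × 34.00) = 3.5280
ΔT = 3.5280² = 12.447 °C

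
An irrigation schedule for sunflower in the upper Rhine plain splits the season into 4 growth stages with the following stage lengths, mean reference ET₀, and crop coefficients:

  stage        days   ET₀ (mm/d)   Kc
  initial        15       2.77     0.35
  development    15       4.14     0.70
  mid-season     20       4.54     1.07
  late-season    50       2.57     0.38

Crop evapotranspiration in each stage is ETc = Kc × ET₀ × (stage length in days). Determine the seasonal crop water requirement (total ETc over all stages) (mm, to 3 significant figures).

initial: 0.35 × 2.77 × 15 = 14.54 mm
development: 0.70 × 4.14 × 15 = 43.47 mm
mid-season: 1.07 × 4.54 × 20 = 97.16 mm
late-season: 0.38 × 2.57 × 50 = 48.83 mm
Seasonal total = 204.00 mm

204 mm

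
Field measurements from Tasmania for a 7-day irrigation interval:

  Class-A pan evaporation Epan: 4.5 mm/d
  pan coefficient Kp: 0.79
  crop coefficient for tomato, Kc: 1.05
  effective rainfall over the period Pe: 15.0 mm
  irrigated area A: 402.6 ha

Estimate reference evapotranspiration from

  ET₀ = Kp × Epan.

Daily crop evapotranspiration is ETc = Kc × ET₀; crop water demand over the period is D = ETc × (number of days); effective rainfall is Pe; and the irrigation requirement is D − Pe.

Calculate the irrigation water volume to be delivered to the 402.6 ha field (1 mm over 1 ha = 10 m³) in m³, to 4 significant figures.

44810 m³

ET₀ = 0.79 × 4.5 = 3.5550 mm/d
ETc = Kc × ET₀ = 1.05 × 3.5550 = 3.7328 mm/d
Crop demand D = ETc × 7 d = 3.7328 × 7 = 26.130 mm
D − Pe = 26.130 − 15.0 = 11.130 mm
Volume = 11.130 mm × 402.6 ha × 10 = 44809.4 m³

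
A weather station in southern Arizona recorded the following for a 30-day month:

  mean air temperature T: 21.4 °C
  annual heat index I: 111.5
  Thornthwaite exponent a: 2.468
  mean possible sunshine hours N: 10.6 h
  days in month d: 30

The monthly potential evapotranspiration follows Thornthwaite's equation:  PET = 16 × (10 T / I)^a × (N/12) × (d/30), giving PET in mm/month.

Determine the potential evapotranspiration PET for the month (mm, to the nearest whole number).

71 mm

10T/I = 10 × 21.4 / 111.5 = 1.9193
(10T/I)^a = 1.9193^2.468 = 4.9980
Uncorrected PET = 16 × 4.9980 = 79.968 mm
Correction = (N/12)(d/30) = (10.6/12)(30/30) = 0.8833
PET = 79.968 × 0.8833 = 70.636 mm/month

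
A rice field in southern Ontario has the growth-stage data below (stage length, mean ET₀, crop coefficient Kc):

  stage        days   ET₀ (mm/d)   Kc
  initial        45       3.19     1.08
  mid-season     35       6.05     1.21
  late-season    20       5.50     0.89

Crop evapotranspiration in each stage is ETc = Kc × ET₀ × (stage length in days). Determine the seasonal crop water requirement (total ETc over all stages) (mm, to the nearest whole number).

509 mm

initial: 1.08 × 3.19 × 45 = 155.03 mm
mid-season: 1.21 × 6.05 × 35 = 256.22 mm
late-season: 0.89 × 5.50 × 20 = 97.90 mm
Seasonal total = 509.15 mm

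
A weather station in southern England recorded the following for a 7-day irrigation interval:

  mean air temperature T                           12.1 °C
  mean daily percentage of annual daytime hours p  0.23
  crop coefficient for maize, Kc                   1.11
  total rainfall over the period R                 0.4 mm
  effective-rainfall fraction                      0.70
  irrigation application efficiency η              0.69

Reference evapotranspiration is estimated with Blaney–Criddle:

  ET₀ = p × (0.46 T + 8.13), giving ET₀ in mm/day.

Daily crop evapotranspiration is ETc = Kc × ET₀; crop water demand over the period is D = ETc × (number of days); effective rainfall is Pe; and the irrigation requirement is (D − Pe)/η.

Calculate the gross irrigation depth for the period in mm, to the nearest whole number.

35 mm

ET₀ = 0.23 × (0.46 × 12.1 + 8.13) = 0.23 × 13.696 = 3.1501 mm/d
ETc = Kc × ET₀ = 1.11 × 3.1501 = 3.4966 mm/d
Crop demand D = ETc × 7 d = 3.4966 × 7 = 24.476 mm
Pe = 0.70 × 0.4 = 0.280 mm
D − Pe = 24.476 − 0.280 = 24.196 mm
Gross irrigation = 24.196 / 0.69 = 35.067 mm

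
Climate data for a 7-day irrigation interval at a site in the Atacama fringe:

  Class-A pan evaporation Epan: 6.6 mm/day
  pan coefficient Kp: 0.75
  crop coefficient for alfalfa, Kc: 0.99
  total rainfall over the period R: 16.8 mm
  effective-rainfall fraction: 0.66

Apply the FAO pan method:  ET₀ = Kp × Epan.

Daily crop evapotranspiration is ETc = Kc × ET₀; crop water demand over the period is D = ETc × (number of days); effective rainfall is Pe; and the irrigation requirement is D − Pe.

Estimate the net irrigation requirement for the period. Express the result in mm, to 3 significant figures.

23.2 mm

ET₀ = 0.75 × 6.6 = 4.9500 mm/d
ETc = Kc × ET₀ = 0.99 × 4.9500 = 4.9005 mm/d
Crop demand D = ETc × 7 d = 4.9005 × 7 = 34.304 mm
Pe = 0.66 × 16.8 = 11.088 mm
D − Pe = 34.304 − 11.088 = 23.216 mm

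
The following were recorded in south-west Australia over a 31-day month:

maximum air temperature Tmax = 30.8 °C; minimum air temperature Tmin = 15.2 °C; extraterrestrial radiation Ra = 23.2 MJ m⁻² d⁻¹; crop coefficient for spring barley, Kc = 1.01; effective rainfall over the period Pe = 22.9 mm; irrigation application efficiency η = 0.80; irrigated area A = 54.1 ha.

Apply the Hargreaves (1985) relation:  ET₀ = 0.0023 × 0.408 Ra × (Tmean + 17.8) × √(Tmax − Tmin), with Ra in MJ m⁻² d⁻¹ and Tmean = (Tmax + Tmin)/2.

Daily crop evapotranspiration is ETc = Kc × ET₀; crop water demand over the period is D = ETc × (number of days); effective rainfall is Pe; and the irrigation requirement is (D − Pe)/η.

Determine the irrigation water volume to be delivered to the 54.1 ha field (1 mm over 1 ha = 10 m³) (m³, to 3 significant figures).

58800 m³

Tmean = (30.8 + 15.2)/2 = 23.00 °C
0.408 Ra = 0.408 × 23.2 = 9.4656 mm/d equivalent
ET₀ = 0.0023 × 9.4656 × (23.00 + 17.8) × √15.6 = 0.0023 × 9.4656 × 40.80 × 3.9497 = 3.5083 mm/d
ETc = Kc × ET₀ = 1.01 × 3.5083 = 3.5434 mm/d
Crop demand D = ETc × 31 d = 3.5434 × 31 = 109.845 mm
D − Pe = 109.845 − 22.9 = 86.945 mm
Gross irrigation = 86.945 / 0.80 = 108.681 mm
Volume = 108.681 mm × 54.1 ha × 10 = 58796.4 m³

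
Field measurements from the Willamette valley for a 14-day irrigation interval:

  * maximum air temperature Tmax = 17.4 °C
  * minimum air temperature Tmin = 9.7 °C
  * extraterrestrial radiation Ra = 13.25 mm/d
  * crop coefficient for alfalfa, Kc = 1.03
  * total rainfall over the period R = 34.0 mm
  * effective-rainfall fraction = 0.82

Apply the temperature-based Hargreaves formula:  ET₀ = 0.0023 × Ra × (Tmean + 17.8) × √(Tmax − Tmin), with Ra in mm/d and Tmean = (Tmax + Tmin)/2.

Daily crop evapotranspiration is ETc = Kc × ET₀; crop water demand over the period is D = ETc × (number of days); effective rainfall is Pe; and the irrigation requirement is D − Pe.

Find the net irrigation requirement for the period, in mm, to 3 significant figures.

10.3 mm

Tmean = (17.4 + 9.7)/2 = 13.55 °C
ET₀ = 0.0023 × 13.25 × (13.55 + 17.8) × √7.7 = 0.0023 × 13.25 × 31.35 × 2.7749 = 2.6511 mm/d
ETc = Kc × ET₀ = 1.03 × 2.6511 = 2.7306 mm/d
Crop demand D = ETc × 14 d = 2.7306 × 14 = 38.228 mm
Pe = 0.82 × 34.0 = 27.880 mm
D − Pe = 38.228 − 27.880 = 10.348 mm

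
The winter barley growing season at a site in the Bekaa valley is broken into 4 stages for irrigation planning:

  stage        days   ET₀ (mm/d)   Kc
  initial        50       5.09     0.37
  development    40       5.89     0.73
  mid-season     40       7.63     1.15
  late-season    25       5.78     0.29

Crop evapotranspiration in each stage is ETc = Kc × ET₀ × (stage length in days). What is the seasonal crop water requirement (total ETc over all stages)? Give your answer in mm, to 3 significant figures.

659 mm

initial: 0.37 × 5.09 × 50 = 94.17 mm
development: 0.73 × 5.89 × 40 = 171.99 mm
mid-season: 1.15 × 7.63 × 40 = 350.98 mm
late-season: 0.29 × 5.78 × 25 = 41.91 mm
Seasonal total = 659.05 mm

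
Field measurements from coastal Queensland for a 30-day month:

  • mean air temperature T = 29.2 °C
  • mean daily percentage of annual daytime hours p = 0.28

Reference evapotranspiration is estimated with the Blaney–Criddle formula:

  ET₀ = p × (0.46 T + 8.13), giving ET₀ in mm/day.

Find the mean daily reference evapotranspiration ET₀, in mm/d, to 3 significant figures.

ET₀ = 0.28 × (0.46 × 29.2 + 8.13) = 0.28 × 21.562 = 6.0374 mm/d

6.04 mm/d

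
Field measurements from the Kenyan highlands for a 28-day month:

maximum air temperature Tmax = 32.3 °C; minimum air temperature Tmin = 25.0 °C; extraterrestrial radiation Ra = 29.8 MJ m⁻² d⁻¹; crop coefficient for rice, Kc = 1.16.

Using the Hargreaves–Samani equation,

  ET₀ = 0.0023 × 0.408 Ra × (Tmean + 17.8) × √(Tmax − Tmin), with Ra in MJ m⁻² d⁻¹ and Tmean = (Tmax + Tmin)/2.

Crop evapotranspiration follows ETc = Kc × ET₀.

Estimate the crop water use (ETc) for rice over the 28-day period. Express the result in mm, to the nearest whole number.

Tmean = (32.3 + 25.0)/2 = 28.65 °C
0.408 Ra = 0.408 × 29.8 = 12.1584 mm/d equivalent
ET₀ = 0.0023 × 12.1584 × (28.65 + 17.8) × √7.3 = 0.0023 × 12.1584 × 46.45 × 2.7019 = 3.5096 mm/d
ETc = Kc × ET₀ = 1.16 × 3.5096 = 4.0711 mm/d
Over 28 days: 4.0711 × 28 = 113.991 mm

114 mm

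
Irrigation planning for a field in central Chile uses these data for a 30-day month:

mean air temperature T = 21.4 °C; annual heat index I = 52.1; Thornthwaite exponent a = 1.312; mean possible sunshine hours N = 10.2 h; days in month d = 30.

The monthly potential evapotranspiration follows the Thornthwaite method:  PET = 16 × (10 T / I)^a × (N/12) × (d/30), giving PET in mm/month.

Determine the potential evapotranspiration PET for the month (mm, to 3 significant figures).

10T/I = 10 × 21.4 / 52.1 = 4.1075
(10T/I)^a = 4.1075^1.312 = 6.3828
Uncorrected PET = 16 × 6.3828 = 102.125 mm
Correction = (N/12)(d/30) = (10.2/12)(30/30) = 0.8500
PET = 102.125 × 0.8500 = 86.806 mm/month

86.8 mm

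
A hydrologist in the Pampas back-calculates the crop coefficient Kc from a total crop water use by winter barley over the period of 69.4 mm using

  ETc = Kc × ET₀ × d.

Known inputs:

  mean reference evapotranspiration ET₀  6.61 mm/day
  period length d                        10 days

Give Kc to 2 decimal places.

ETc = Kc × ET₀ × d  ⇒  Kc = ETc / (ET₀ × d)
Kc = 69.4 / (6.61 × 10) = 69.4 / 66.10 = 1.0499

1.05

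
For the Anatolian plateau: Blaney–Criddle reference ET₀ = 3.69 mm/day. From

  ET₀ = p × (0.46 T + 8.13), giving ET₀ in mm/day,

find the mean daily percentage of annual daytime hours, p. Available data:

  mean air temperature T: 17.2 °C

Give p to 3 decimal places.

0.230

p = ET₀ / (0.46 T + 8.13) = 3.69 / (0.46 × 17.2 + 8.13) = 3.69 / 16.042 = 0.2300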